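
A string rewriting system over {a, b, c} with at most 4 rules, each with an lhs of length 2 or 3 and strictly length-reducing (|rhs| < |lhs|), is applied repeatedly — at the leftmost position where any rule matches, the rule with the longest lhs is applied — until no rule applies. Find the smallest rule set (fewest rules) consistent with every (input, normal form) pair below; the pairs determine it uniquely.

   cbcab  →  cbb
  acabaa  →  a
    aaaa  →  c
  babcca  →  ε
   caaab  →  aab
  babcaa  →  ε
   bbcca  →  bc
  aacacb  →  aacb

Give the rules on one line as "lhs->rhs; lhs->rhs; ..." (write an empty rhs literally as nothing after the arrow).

  | cbcab => cbb
  | acabaa => abaa => aca => a
  | aaaa => ba => c
  | babcca => cbcca => cba => cc => ε

aaa->b; ba->c; ca->; cc->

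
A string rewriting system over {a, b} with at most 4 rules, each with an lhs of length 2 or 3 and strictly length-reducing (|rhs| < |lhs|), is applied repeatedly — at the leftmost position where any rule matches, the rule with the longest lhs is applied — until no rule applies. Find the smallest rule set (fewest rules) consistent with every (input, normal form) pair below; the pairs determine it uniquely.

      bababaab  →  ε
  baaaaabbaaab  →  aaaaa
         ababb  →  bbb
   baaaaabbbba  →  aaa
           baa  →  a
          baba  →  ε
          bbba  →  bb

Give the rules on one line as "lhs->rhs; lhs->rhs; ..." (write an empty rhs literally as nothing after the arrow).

ab->; aba->b; abb->; ba->

  | bababaab => babaab => baab => ab => ε
  | baaaaabbaaab => aaaabbaaab => aaaaaab => aaaaa
  | ababb => bbb
  | baaaaabbbba => aaaabbbba => aaabba => aaa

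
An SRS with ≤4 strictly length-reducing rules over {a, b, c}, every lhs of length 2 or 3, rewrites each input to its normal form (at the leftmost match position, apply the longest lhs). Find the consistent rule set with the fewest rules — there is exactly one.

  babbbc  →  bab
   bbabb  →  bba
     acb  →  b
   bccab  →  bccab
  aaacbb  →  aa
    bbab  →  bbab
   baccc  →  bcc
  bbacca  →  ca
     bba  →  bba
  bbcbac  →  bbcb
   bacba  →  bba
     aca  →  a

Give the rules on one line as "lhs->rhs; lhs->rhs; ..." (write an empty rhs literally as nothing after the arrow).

  | babbbc => babc => bab
  | bbabb => bba
  | acb => b
  | bccab

abb->a; abc->ab; ac->; bca->ca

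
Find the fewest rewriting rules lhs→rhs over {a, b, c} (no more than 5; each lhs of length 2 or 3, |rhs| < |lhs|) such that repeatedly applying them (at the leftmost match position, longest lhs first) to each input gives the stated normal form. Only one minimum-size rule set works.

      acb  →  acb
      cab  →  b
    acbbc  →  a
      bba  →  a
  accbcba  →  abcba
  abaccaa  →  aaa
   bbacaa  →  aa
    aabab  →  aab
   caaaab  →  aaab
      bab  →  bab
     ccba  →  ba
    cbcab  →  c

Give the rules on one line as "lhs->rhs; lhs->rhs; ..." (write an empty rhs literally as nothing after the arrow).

aba->a; bb->; ca->; cc->

  | acb
  | cab => b
  | acbbc => acc => a
  | bba => a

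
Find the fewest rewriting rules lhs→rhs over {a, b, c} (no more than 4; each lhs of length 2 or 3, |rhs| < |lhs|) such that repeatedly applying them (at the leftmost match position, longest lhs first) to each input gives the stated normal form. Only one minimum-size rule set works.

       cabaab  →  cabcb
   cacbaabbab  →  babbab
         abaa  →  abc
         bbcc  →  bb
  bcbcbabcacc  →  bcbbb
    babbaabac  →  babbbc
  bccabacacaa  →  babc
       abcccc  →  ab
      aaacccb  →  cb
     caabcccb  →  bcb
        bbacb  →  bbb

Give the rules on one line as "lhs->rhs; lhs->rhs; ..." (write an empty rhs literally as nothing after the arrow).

aa->c; ac->; cba->b; cc->

  | cabaab => cabcb
  | cacbaabbab => cbaabbab => babbab
  | abaa => abc
  | bbcc => bb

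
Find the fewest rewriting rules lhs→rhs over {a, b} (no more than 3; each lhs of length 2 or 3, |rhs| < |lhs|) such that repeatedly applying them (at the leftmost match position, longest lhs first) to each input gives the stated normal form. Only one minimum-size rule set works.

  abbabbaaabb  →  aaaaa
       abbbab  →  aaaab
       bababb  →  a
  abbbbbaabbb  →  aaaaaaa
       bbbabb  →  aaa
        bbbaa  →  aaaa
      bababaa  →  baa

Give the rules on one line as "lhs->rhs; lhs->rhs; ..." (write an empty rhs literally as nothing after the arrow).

aba->ba; bb->; bbb->aa

  | abbabbaaabb => aabbaaabb => aaaaabb => aaaaa
  | abbbab => aaaab
  | bababb => bbabb => abb => a
  | abbbbbaabbb => aaabbaabbb => aaaaabbb => aaaaaaa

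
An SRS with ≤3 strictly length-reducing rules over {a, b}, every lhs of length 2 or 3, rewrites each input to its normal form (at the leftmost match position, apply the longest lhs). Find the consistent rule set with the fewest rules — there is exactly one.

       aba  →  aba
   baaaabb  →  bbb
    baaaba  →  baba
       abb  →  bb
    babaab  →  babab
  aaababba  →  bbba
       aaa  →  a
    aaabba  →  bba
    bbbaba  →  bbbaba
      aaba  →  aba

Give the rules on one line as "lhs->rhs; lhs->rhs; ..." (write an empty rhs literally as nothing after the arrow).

aa->a; abb->bb

  | aba
  | baaaabb => baaabb => baabb => babb => bbb
  | baaaba => baaba => baba
  | abb => bb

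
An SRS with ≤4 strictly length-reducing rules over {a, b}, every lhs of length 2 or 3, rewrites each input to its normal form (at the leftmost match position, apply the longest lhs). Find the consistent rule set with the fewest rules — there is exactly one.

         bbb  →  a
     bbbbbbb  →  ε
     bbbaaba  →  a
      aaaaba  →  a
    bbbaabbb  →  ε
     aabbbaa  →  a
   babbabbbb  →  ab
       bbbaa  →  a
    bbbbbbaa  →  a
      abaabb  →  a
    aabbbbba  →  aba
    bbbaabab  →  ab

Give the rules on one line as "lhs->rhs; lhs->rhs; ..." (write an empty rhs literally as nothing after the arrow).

  | bbb => a
  | bbbbbbb => abbbb => aab => ε
  | bbbaaba => aaaba => aaba => a
  | aaaaba => aaaba => aaba => a

aa->a; aab->; bb->; bbb->a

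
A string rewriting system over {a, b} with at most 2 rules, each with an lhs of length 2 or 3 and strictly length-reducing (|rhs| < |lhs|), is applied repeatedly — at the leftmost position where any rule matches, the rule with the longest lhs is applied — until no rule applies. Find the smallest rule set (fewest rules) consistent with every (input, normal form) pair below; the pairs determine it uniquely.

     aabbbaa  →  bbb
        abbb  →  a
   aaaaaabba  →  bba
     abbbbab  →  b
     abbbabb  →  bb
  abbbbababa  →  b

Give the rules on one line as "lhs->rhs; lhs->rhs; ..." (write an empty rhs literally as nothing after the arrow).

aa->; ab->a

  | aabbbaa => bbbaa => bbb
  | abbb => abb => ab => a
  | aaaaaabba => aaaabba => aabba => bba
  | abbbbab => abbbab => abbab => abab => aab => b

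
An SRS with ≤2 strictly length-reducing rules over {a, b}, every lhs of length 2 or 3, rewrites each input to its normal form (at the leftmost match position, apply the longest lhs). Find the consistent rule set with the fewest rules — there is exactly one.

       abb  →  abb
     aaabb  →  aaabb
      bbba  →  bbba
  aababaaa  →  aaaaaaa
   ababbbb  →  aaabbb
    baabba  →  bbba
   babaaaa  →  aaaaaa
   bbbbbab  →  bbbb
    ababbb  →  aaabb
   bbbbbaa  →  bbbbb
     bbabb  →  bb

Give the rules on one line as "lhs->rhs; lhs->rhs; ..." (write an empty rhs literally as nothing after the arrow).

  | abb
  | aaabb
  | bbba
  | aababaaa => aaaaaaa

baa->b; bab->aa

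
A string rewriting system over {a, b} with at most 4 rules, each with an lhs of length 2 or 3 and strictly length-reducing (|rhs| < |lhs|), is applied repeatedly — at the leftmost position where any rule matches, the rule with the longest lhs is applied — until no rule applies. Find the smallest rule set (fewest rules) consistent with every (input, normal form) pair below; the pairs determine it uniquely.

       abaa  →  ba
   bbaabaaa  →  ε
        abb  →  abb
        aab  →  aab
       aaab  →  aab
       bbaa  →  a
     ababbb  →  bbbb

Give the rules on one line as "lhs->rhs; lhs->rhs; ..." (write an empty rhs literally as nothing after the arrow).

  | abaa => ba
  | bbaabaaa => abaaa => baa => ε
  | abb
  | aab

aaa->aa; aba->b; baa->; bba->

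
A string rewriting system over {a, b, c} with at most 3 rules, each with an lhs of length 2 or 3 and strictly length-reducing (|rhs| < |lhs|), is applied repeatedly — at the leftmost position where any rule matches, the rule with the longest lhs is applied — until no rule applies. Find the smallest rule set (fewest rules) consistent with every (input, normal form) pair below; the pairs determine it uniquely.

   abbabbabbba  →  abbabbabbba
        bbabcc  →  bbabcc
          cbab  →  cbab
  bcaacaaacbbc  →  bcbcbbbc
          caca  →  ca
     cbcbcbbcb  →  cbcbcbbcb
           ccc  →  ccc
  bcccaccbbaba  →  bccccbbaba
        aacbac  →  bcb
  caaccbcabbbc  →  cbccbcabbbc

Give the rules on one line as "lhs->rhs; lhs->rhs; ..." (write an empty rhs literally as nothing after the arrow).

aa->b; ac->

  | abbabbabbba
  | bbabcc
  | cbab
  | bcaacaaacbbc => bcbcaaacbbc => bcbcbacbbc => bcbcbbbc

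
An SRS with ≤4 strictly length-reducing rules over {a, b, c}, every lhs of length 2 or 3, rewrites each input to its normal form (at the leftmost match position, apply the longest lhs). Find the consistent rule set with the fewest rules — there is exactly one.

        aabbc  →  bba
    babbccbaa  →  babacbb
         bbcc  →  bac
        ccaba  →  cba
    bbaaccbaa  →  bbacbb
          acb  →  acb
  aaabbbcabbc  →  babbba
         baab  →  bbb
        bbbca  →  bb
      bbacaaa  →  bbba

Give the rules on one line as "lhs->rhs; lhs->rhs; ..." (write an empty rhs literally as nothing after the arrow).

  | aabbc => bbbc => bba
  | babbccbaa => babacbaa => babacbb
  | bbcc => bac
  | ccaba => cba

aa->b; bc->a; bca->; ca->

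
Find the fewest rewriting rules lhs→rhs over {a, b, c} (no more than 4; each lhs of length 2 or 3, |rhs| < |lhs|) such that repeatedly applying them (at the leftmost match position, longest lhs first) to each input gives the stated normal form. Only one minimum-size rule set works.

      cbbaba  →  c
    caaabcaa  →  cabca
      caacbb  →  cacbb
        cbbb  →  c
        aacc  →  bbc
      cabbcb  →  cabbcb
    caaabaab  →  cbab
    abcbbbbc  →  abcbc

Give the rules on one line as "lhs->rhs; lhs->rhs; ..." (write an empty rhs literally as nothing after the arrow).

  | cbbaba => cbbb => c
  | caaabcaa => caabcaa => cabcaa => cabca
  | caacbb => cacbb
  | cbbb => c

aac->bb; aba->b; bbb->; caa->ca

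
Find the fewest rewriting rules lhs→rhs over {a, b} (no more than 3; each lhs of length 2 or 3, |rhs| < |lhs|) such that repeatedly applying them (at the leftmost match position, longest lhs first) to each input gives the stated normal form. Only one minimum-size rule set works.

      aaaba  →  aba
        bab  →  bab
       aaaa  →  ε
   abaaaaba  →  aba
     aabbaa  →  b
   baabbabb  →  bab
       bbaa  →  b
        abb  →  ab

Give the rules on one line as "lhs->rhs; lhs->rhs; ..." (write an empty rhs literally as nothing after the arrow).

aa->; bb->b

  | aaaba => aba
  | bab
  | aaaa => aa => ε
  | abaaaaba => abaaba => abba => aba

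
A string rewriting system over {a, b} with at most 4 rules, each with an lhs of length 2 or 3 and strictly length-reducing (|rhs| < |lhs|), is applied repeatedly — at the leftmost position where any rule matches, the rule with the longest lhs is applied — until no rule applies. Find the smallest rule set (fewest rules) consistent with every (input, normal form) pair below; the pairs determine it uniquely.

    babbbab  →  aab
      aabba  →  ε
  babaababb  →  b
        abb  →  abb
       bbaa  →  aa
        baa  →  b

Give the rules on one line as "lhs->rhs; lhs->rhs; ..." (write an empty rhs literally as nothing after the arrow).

  | babbbab => bbbbab => abbab => aab
  | aabba => aaa => ε
  | babaababb => bbaababb => aababb => aabbb => aaab => b
  | abb

aaa->; ba->b; bba->a; bbb->ab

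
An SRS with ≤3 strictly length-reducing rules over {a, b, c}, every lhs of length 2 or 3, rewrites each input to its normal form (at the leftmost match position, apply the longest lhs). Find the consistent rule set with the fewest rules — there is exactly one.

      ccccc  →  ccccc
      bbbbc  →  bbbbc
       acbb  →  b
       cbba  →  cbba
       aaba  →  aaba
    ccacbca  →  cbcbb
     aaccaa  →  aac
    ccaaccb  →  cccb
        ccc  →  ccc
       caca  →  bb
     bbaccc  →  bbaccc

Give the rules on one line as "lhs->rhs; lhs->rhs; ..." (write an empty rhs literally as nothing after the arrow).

acb->; ca->b; caa->

  | ccccc
  | bbbbc
  | acbb => b
  | cbba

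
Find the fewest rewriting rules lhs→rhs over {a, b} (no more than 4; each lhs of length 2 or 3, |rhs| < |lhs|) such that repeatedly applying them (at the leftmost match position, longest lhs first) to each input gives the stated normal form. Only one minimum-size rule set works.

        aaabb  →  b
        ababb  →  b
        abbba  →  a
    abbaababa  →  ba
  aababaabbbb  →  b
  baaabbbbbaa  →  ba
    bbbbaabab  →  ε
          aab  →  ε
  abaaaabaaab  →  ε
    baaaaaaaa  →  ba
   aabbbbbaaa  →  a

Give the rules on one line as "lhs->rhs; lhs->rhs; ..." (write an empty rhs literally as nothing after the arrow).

  | aaabb => aabb => abb => b
  | ababb => abb => b
  | abbba => bba => a
  | abbaababa => baababa => bababa => baba => ba

aa->a; ab->; bb->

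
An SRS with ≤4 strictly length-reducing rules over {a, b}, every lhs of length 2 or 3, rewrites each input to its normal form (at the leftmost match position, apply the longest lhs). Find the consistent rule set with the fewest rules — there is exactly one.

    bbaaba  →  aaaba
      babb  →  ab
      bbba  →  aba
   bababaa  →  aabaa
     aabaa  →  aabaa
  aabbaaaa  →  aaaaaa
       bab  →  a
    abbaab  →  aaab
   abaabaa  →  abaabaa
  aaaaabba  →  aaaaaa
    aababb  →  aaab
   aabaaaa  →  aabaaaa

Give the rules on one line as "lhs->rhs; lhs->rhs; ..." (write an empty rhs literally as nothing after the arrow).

abb->a; bab->a; bb->a

  | bbaaba => aaaba
  | babb => ab
  | bbba => aba
  | bababaa => aabaa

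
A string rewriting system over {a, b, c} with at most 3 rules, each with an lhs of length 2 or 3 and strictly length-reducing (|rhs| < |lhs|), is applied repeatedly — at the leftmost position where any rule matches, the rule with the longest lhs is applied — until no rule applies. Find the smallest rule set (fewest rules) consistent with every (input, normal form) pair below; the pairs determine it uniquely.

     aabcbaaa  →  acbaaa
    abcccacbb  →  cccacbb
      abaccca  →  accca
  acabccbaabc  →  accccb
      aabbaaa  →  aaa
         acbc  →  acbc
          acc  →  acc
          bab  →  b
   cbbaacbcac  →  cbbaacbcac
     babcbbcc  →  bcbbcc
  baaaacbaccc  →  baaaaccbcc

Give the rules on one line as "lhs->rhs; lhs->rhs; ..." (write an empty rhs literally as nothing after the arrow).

  | aabcbaaa => acbaaa
  | abcccacbb => cccacbb
  | abaccca => accca
  | acabccbaabc => acccbaabc => acccbac => accccb

ab->; bac->cb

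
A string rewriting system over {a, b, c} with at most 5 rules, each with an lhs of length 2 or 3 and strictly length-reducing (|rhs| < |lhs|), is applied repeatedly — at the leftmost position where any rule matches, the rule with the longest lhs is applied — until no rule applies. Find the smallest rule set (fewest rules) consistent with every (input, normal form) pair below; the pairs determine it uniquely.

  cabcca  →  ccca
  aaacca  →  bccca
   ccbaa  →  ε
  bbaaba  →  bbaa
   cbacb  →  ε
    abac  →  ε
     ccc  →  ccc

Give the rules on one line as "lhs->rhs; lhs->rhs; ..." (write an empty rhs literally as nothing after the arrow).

  | cabcca => ccca
  | aaacca => bccca
  | ccbaa => caaa => cbc => ac => ε
  | bbaaba => bbaa

aaa->bc; ab->; ac->; cb->a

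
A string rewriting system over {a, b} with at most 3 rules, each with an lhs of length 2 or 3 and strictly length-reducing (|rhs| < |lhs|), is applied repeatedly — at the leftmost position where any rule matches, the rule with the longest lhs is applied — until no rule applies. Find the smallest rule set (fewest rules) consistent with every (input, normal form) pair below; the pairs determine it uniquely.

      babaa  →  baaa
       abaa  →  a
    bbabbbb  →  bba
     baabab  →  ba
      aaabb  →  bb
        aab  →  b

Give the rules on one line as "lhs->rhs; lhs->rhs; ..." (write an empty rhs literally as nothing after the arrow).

  | babaa => baaa
  | abaa => a
  | bbabbbb => bbabbb => bbabb => bbab => bba
  | baabab => bab => ba

ab->b; aba->; bab->ba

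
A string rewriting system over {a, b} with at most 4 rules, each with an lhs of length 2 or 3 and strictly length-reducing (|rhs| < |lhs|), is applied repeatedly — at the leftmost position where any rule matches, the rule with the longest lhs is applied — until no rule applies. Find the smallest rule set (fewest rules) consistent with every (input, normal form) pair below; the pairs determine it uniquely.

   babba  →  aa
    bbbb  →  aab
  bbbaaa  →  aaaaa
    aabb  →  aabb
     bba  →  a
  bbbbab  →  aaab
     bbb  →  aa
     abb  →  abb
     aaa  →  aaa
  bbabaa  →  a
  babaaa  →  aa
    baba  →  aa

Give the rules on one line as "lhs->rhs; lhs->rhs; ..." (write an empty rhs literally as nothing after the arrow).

ba->a; baa->; bbb->aa

  | babba => abba => aba => aa
  | bbbb => aab
  | bbbaaa => aaaaa
  | aabb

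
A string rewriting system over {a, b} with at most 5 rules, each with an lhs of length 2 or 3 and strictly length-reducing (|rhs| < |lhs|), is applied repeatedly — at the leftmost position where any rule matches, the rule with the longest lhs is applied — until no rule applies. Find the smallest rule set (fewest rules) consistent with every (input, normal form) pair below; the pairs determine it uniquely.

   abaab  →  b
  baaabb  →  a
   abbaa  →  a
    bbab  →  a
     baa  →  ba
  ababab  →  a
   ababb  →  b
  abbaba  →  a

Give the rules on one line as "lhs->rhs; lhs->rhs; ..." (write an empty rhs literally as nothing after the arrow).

aa->a; aab->bb; ab->b; bb->a

  | abaab => baab => bbb => ab => b
  | baaabb => baabb => bbbb => abb => bb => a
  | abbaa => bbaa => aaa => aa => a
  | bbab => aab => bb => a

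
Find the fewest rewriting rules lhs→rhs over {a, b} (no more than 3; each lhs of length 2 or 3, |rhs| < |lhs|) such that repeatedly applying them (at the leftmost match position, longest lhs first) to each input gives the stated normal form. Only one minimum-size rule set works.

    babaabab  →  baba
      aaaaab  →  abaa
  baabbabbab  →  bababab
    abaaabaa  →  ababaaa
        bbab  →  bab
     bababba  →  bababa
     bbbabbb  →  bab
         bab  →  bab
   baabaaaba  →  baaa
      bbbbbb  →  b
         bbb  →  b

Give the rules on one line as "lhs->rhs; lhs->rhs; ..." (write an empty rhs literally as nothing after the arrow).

aab->ba; bb->b

  | babaabab => babbaab => babaab => babba => baba
  | aaaaab => aaaba => abaa
  | baabbabbab => bbababbab => bababbab => bababab
  | abaaabaa => ababaaa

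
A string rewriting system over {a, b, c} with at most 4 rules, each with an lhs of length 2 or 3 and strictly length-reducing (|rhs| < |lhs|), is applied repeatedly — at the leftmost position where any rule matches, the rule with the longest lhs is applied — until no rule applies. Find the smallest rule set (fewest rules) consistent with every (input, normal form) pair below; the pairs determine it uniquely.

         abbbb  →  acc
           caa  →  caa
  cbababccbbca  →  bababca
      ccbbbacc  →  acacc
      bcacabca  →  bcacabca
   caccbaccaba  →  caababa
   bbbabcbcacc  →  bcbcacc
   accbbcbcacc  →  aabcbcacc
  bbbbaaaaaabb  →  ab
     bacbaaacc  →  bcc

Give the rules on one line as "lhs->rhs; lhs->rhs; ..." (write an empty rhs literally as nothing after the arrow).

aaa->; bb->c; cba->; ccc->ab

  | abbbb => acbb => acc
  | caa
  | cbababccbbca => babccbbca => babcccca => bababca
  | ccbbbacc => cccbacc => abbacc => acacc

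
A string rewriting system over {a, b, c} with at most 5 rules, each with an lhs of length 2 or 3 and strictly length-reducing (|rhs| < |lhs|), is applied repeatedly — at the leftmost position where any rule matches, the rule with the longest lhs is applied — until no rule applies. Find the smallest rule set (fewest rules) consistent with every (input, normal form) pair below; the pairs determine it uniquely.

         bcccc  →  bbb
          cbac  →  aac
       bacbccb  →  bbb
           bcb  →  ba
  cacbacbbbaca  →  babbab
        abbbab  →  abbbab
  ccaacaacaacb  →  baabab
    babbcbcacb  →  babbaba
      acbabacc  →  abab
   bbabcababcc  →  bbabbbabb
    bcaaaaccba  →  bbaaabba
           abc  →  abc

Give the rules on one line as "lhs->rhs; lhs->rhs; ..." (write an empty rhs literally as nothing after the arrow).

acb->; ca->b; cb->a; cc->b

  | bcccc => bbcc => bbb
  | cbac => aac
  | bacbccb => bccb => bbb
  | bcb => ba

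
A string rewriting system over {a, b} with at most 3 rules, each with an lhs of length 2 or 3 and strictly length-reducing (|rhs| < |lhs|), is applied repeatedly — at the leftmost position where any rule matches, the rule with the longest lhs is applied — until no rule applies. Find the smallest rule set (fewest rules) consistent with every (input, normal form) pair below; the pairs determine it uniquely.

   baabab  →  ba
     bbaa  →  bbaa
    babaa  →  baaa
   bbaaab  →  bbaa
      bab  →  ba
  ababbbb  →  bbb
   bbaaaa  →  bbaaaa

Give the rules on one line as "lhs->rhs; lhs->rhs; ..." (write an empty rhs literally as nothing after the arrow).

  | baabab => baab => ba
  | bbaa
  | babaa => baaa
  | bbaaab => bbaa

ab->; bab->ba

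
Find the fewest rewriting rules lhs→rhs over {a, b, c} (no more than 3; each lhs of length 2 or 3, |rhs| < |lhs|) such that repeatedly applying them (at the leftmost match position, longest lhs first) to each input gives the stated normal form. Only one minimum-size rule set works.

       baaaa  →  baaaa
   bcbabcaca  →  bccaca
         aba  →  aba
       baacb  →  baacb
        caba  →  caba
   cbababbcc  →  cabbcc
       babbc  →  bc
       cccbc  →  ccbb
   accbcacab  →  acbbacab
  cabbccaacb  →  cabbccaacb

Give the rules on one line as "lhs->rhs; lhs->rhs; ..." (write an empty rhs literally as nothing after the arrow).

  | baaaa
  | bcbabcaca => bccaca
  | aba
  | baacb

bab->; cbc->bb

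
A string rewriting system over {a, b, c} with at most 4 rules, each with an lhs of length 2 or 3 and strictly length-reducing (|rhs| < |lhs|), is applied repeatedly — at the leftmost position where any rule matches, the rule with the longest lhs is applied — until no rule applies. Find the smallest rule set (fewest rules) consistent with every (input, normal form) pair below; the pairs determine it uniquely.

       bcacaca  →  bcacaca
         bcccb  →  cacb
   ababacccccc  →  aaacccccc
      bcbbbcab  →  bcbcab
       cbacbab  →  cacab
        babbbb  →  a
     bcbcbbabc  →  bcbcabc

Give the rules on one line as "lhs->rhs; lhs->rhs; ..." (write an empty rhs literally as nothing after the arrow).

ba->a; bb->; bcc->ca

  | bcacaca
  | bcccb => cacb
  | ababacccccc => aabacccccc => aaacccccc
  | bcbbbcab => bcbcab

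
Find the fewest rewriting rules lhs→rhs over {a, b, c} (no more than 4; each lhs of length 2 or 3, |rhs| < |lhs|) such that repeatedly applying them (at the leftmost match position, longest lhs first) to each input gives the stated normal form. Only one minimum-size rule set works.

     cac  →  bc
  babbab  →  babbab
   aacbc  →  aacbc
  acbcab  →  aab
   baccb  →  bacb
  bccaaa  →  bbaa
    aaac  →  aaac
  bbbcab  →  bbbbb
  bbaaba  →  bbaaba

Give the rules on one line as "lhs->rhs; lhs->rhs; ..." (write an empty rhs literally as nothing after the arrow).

ca->b; cbb->a; cc->c

  | cac => bc
  | babbab
  | aacbc
  | acbcab => acbbb => aab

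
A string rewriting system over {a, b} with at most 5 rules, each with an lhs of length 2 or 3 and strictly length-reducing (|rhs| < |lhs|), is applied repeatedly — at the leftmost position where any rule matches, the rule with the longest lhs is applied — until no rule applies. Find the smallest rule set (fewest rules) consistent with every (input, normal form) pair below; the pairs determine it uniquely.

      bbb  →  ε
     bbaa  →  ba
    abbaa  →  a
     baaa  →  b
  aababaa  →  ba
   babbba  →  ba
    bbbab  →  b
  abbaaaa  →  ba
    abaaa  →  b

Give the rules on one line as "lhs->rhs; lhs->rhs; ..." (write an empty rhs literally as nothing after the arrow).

  | bbb => ab => ε
  | bbaa => aaa => ba
  | abbaa => baa => bb => a
  | baaa => bba => aa => b

aa->b; ab->; aba->ba; bb->a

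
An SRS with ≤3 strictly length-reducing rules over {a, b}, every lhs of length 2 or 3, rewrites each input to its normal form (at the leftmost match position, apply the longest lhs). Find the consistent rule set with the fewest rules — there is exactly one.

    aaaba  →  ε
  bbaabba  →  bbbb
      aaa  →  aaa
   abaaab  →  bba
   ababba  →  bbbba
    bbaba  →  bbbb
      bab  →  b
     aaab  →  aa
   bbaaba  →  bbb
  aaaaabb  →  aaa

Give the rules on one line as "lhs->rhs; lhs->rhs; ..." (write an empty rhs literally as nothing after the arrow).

ab->; aba->bb

  | aaaba => aabb => ab => ε
  | bbaabba => bbaba => bbbb
  | aaa
  | abaaab => bbaab => bba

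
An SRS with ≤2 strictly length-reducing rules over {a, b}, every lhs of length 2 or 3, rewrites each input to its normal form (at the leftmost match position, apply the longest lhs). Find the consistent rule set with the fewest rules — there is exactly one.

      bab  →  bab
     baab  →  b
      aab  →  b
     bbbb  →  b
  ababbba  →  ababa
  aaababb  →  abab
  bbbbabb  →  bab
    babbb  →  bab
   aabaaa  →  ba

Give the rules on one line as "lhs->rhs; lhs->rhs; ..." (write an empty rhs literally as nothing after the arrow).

aa->; bb->b

  | bab
  | baab => bb => b
  | aab => b
  | bbbb => bbb => bb => b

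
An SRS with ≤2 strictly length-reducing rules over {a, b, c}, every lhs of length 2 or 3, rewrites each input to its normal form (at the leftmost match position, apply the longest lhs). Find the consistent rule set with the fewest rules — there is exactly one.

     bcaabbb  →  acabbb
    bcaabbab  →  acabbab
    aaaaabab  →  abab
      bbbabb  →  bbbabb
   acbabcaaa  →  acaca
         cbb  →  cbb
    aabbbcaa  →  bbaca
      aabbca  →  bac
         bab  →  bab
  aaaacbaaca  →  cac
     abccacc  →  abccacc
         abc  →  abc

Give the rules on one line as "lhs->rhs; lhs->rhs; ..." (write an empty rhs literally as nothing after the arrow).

aa->; bca->ac

  | bcaabbb => acabbb
  | bcaabbab => acabbab
  | aaaaabab => aaabab => abab
  | bbbabb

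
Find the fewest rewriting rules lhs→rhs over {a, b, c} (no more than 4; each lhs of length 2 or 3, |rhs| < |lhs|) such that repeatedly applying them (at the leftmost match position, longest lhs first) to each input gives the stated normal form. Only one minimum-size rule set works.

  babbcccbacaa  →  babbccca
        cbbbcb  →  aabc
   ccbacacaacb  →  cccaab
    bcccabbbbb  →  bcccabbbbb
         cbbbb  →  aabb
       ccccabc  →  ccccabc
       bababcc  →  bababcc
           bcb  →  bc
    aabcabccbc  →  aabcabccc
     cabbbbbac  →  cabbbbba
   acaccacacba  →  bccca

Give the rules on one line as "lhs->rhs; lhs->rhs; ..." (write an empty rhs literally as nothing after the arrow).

  | babbcccbacaa => babbcccacaa => babbcccba => babbccca
  | cbbbcb => aabcb => aabc
  | ccbacacaacb => ccacacaacb => ccbcaacb => cccaacb => cccaab
  | bcccabbbbb

ac->a; aca->b; cb->c; cbb->aa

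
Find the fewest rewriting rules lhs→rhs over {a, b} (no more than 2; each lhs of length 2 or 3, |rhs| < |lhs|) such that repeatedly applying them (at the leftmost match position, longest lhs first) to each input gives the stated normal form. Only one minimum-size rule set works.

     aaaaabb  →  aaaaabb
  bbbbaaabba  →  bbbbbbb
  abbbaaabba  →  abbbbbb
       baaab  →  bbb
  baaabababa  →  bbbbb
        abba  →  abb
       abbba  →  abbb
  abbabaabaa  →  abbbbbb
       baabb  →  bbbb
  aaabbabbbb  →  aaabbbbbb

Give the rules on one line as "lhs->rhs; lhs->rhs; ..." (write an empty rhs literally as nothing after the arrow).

  | aaaaabb
  | bbbbaaabba => bbbbbabba => bbbbbbba => bbbbbbb
  | abbbaaabba => abbbbabba => abbbbbba => abbbbbb
  | baaab => bbab => bbb

ba->b; baa->bb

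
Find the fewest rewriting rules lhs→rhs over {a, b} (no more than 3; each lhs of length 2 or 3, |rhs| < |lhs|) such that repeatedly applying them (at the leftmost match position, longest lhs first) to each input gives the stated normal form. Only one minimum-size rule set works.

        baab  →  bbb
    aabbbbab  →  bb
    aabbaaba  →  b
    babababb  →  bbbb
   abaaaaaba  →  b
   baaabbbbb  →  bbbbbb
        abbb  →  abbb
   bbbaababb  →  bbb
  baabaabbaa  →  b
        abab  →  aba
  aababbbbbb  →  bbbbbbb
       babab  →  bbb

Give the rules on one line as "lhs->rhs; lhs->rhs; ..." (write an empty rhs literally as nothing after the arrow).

aa->b; bab->ba; bba->aa

  | baab => bbb
  | aabbbbab => bbbbbab => bbbaab => baaab => bbab => aab => bb
  | aabbaaba => bbbaaba => baaaba => bbaba => aaba => bba => aa => b
  | babababb => baababb => bbbabb => baabb => bbbb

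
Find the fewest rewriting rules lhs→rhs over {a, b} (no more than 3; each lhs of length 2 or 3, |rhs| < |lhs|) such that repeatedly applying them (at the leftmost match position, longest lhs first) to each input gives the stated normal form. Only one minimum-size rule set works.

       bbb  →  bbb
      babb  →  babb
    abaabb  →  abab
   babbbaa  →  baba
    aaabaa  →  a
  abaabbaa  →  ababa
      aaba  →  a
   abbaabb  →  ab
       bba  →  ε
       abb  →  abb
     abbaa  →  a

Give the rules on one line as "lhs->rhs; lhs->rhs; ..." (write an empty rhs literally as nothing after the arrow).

  | bbb
  | babb
  | abaabb => abab
  | babbbaa => baba

aa->a; aab->a; bba->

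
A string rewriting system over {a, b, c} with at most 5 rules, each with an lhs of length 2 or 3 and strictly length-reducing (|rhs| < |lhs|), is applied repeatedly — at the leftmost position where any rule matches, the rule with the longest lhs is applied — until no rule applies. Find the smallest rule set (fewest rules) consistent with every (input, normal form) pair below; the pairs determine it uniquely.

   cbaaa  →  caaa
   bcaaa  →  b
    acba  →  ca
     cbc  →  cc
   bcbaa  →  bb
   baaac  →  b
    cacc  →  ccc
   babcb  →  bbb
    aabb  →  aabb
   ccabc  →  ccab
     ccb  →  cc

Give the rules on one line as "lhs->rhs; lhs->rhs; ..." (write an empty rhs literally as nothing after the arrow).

  | cbaaa => caaa
  | bcaaa => baaa => baa => ba => b
  | acba => cba => ca
  | cbc => cc

ac->c; ba->b; bc->b; cb->c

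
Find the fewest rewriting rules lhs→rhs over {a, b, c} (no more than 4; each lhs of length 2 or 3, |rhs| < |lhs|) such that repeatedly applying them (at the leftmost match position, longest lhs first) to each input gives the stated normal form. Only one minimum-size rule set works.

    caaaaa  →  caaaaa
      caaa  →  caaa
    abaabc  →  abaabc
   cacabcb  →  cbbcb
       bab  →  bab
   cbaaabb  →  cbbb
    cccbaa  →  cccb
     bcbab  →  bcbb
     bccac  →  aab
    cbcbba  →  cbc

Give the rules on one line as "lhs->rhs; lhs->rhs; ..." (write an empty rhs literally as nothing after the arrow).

ac->b; bba->; bcc->aa; cba->cb

  | caaaaa
  | caaa
  | abaabc
  | cacabcb => cbabcb => cbbcb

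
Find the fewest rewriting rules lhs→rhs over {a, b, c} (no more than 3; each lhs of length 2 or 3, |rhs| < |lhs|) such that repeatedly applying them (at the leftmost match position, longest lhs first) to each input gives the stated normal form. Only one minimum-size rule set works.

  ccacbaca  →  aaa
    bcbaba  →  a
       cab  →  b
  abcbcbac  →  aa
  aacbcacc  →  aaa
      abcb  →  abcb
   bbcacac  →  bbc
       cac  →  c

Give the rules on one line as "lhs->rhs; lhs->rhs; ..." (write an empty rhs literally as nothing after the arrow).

ba->c; ca->; cc->a

  | ccacbaca => aacbaca => aaccca => aaaca => aaa
  | bcbaba => bccba => baba => cba => cc => a
  | cab => b
  | abcbcbac => abcbccc => abcbac => abccc => abac => acc => aa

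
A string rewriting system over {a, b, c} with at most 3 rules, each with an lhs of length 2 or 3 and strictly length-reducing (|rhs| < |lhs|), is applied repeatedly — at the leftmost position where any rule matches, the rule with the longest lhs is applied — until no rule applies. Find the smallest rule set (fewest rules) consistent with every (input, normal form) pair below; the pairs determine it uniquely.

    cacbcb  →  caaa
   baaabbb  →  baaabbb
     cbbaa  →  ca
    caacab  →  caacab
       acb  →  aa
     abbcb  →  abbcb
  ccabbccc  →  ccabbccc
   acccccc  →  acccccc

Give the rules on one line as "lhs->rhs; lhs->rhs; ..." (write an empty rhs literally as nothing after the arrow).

acb->aa; bba->

  | cacbcb => caacb => caaa
  | baaabbb
  | cbbaa => ca
  | caacab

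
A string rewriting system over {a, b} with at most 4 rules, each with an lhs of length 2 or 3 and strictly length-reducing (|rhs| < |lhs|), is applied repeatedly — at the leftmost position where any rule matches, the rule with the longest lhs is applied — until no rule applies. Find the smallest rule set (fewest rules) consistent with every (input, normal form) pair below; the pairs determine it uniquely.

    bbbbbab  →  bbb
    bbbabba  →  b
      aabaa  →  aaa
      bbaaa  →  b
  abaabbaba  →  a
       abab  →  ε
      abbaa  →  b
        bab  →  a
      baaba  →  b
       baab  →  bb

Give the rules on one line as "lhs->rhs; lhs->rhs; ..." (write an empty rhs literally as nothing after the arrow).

ab->; ba->; baa->b; bab->a

  | bbbbbab => bbbba => bbb
  | bbbabba => bbaba => baa => b
  | aabaa => aaa
  | bbaaa => bba => b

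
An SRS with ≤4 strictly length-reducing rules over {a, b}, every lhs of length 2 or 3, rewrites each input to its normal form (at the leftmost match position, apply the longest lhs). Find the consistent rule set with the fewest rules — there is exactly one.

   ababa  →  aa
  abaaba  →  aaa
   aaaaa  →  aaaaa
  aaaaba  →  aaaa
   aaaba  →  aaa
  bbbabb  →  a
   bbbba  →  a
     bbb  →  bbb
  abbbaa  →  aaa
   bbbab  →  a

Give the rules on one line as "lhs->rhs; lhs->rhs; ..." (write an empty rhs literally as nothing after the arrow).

  | ababa => aaba => aa
  | abaaba => aaaba => aaa
  | aaaaa
  | aaaaba => aaaa

aab->a; ab->a; ba->a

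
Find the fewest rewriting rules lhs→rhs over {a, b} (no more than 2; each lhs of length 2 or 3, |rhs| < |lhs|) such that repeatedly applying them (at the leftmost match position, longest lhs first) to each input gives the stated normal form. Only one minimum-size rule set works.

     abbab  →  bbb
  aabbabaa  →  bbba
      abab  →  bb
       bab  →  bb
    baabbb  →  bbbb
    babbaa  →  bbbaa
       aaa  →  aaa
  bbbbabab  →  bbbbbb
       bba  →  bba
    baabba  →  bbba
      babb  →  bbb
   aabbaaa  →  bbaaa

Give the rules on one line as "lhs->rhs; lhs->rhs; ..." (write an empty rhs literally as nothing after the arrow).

ab->b; aba->b

  | abbab => bbab => bbb
  | aabbabaa => abbabaa => bbabaa => bbba
  | abab => bb
  | bab => bb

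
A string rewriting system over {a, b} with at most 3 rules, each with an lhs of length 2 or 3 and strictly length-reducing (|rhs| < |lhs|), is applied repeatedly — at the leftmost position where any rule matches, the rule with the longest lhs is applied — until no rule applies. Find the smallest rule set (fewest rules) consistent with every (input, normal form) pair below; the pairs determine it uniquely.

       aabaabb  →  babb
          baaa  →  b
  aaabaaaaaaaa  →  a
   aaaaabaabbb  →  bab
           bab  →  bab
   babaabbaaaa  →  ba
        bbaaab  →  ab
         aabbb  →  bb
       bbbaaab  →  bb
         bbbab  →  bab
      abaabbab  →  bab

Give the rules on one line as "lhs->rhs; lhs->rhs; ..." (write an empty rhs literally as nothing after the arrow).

  | aabaabb => bbaabb => babb
  | baaa => aa => b
  | aaabaaaaaaaa => babaaaaaaaa => baaaaaaaa => aaaaaaa => baaaaa => aaaa => baa => a
  | aaaaabaabbb => baaabaabbb => aabaabbb => bbaabbb => babbb => bab

aa->b; baa->a; bbb->b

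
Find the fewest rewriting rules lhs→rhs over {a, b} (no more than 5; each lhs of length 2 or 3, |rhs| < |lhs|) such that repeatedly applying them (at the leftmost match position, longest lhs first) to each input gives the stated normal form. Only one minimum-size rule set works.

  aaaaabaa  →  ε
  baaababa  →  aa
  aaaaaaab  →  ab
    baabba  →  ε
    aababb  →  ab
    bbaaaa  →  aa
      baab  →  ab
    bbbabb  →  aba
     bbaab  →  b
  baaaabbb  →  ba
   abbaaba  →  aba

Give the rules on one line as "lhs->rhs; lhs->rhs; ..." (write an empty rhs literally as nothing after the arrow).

  | aaaaabaa => aabaa => bbaa => aaa => ε
  | baaababa => bbaba => aaba => bba => aa
  | aaaaaaab => aaaab => ab
  | baabba => bbbba => abba => aaa => ε

aaa->; aab->bb; bab->ba; bb->a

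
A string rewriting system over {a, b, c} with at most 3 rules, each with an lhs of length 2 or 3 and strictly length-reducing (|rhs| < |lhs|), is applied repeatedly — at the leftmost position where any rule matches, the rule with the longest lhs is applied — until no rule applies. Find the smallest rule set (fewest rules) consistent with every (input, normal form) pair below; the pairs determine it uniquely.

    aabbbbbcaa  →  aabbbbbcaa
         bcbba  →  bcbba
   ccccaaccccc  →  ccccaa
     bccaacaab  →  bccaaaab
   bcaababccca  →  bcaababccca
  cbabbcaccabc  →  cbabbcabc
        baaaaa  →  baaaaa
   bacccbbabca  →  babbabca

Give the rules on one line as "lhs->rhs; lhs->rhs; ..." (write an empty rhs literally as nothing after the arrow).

ac->a; cac->

  | aabbbbbcaa
  | bcbba
  | ccccaaccccc => ccccaacccc => ccccaaccc => ccccaacc => ccccaac => ccccaa
  | bccaacaab => bccaaaab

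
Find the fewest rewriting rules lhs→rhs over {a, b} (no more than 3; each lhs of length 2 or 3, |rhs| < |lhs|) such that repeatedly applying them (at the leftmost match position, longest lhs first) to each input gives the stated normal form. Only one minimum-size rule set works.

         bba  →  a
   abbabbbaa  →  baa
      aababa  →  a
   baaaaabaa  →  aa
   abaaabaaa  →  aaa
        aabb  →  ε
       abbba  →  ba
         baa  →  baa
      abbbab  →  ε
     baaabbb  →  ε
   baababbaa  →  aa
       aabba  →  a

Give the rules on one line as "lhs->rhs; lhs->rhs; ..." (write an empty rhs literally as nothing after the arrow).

ab->b; bb->

  | bba => a
  | abbabbbaa => bbabbbaa => abbbaa => bbbaa => baa
  | aababa => ababa => baba => bba => a
  | baaaaabaa => baaaabaa => baaabaa => baabaa => babaa => bbaa => aa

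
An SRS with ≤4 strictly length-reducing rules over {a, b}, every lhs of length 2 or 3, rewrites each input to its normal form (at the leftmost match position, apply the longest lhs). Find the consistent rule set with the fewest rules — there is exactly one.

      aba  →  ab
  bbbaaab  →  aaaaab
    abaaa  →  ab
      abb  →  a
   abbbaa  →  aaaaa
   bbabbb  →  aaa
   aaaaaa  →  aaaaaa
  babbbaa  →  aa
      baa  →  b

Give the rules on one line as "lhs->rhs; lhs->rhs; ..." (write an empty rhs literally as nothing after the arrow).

ba->b; bab->; bb->; bbb->aa

  | aba => ab
  | bbbaaab => aaaaab
  | abaaa => abaa => aba => ab
  | abb => a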